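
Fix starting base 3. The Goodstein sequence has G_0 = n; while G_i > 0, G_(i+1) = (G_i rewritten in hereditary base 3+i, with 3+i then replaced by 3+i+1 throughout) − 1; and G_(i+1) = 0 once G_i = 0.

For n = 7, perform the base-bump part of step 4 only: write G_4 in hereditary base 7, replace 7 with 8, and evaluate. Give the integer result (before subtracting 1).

10

(0) 7|_3 = 2·3 + 1 ↦ 2·4 + 1|_4 = 9 ⇒ 8
(1) 8|_4 = 2·4 ↦ 2·5|_5 = 10 ⇒ 9
(2) 9|_5 = 5 + 4 ↦ 6 + 4|_6 = 10 ⇒ 9
(3) 9|_6 = 6 + 3 ↦ 7 + 3|_7 = 10 ⇒ 9
(4) 9|_7 = 7 + 2 ↦ 8 + 2|_8 = 10 ⇒ 9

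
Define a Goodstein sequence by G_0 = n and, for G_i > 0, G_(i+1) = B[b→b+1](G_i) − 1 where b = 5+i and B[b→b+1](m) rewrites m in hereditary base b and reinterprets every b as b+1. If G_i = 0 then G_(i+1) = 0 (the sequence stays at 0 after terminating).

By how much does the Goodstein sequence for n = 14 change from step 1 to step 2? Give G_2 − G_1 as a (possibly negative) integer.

i=0: 14 = 2·5 + 4 (b=5); 5→6: 2·6 + 4 = 16; 16−1 = 15
i=1: 15 = 2·6 + 3 (b=6); 6→7: 2·7 + 3 = 17; 17−1 = 16

1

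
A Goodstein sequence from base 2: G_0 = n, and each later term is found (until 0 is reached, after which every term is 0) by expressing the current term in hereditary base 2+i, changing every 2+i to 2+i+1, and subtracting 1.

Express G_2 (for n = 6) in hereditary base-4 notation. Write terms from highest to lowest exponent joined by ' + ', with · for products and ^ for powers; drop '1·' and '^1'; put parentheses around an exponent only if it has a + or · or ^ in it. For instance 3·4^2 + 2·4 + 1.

6 —HB2→ 2^2 + 2 —bump→ 3^3 + 3 = 30 —(−1)→ 29
29 —HB3→ 3^3 + 2 —bump→ 4^4 + 2 = 258 —(−1)→ 257

4^4 + 1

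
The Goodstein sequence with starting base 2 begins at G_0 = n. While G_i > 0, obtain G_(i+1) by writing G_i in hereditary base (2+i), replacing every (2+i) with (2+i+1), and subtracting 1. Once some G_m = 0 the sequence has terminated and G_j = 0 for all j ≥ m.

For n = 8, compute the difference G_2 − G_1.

step 0: 8 = 2^(2 + 1); sub 3 for 2: 3^(3 + 1); = 81; G_1 = 81−1 = 80
step 1: 80 = 2·3^3 + 2·3^2 + 2·3 + 2; sub 4 for 3: 2·4^4 + 2·4^2 + 2·4 + 2; = 554; G_2 = 554−1 = 553

473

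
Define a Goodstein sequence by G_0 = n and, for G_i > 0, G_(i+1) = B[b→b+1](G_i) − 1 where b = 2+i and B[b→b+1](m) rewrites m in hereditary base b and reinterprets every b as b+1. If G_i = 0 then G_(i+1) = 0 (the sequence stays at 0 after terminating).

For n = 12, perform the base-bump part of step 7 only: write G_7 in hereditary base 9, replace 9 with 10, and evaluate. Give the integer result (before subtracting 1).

100000000212

base 2: 12 = 2^(2 + 1) + 2^2; at 3: 3^(3 + 1) + 3^3 = 108; next = 107
base 3: 107 = 3^(3 + 1) + 2·3^2 + 2·3 + 2; at 4: 4^(4 + 1) + 2·4^2 + 2·4 + 2 = 1066; next = 1065
base 4: 1065 = 4^(4 + 1) + 2·4^2 + 2·4 + 1; at 5: 5^(5 + 1) + 2·5^2 + 2·5 + 1 = 15686; next = 15685
base 5: 15685 = 5^(5 + 1) + 2·5^2 + 2·5; at 6: 6^(6 + 1) + 2·6^2 + 2·6 = 280020; next = 280019
base 6: 280019 = 6^(6 + 1) + 2·6^2 + 6 + 5; at 7: 7^(7 + 1) + 2·7^2 + 7 + 5 = 5764911; next = 5764910
base 7: 5764910 = 7^(7 + 1) + 2·7^2 + 7 + 4; at 8: 8^(8 + 1) + 2·8^2 + 8 + 4 = 134217868; next = 134217867
base 8: 134217867 = 8^(8 + 1) + 2·8^2 + 8 + 3; at 9: 9^(9 + 1) + 2·9^2 + 9 + 3 = 3486784575; next = 3486784574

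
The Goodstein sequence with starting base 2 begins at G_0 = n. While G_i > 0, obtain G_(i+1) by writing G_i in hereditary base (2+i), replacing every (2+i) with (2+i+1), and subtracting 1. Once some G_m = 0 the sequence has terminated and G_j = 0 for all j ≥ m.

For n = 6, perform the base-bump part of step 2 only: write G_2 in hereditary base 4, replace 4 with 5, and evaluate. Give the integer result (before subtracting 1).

3126

step 0: 6 = 2^2 + 2; sub 3 for 2: 3^3 + 3; = 30; G_1 = 30−1 = 29
step 1: 29 = 3^3 + 2; sub 4 for 3: 4^4 + 2; = 258; G_2 = 258−1 = 257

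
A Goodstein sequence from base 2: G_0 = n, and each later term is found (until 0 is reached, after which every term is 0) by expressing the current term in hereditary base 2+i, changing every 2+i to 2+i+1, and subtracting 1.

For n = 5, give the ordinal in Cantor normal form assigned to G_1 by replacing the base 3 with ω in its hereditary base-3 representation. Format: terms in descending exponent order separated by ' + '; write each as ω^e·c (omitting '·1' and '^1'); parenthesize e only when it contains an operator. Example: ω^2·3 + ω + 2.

ω^ω

G_0 = 5. HB_2(5) = 2^2 + 1. Bump = 28. G_1 = 27.
G_1 = 27. HB_3(27) = 3^3. Bump = 256. G_2 = 255.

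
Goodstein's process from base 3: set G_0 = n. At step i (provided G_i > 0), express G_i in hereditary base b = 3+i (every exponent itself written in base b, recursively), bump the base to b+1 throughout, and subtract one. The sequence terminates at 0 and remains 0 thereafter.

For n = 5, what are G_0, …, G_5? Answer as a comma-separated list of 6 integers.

(0) 5|_3 = 3 + 2 ↦ 4 + 2|_4 = 6 ⇒ 5
(1) 5|_4 = 4 + 1 ↦ 5 + 1|_5 = 6 ⇒ 5
(2) 5|_5 = 5 ↦ 6|_6 = 6 ⇒ 5
(3) 5|_6 = 5 ↦ 5|_7 = 5 ⇒ 4
(4) 4|_7 = 4 ↦ 4|_8 = 4 ⇒ 3

5, 5, 5, 5, 4, 3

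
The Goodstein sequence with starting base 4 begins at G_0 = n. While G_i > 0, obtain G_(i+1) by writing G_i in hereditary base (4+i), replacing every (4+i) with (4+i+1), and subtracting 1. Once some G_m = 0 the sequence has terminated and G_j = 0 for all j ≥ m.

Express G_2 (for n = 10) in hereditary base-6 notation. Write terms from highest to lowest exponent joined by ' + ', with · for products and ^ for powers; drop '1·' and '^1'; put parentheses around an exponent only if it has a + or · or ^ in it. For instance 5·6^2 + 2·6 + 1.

2·6

step 0: 10 = 2·4 + 2; sub 5 for 4: 2·5 + 2; = 12; G_1 = 12−1 = 11
step 1: 11 = 2·5 + 1; sub 6 for 5: 2·6 + 1; = 13; G_2 = 13−1 = 12
step 2: 12 = 2·6; sub 7 for 6: 2·7; = 14; G_3 = 14−1 = 13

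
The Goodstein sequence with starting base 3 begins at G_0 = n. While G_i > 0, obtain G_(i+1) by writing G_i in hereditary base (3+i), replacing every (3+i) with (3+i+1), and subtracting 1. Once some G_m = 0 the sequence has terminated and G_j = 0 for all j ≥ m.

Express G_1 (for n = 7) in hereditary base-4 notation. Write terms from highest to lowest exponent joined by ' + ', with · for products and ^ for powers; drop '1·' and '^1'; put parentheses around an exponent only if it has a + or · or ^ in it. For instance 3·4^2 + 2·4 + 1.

2·4

G_0=7  [base 3] 2·3 + 1  →[3↦4]→  2·4 + 1 = 9  −1 ⇒ G_1=8
G_1=8  [base 4] 2·4  →[4↦5]→  2·5 = 10  −1 ⇒ G_2=9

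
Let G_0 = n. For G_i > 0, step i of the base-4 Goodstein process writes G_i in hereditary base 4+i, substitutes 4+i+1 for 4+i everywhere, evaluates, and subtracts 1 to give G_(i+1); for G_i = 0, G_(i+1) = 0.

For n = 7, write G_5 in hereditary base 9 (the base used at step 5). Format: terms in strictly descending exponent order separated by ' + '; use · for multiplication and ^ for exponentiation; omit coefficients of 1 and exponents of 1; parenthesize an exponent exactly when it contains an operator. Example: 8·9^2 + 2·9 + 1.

base 4: 7 = 4 + 3; at 5: 5 + 3 = 8; next = 7
base 5: 7 = 5 + 2; at 6: 6 + 2 = 8; next = 7
base 6: 7 = 6 + 1; at 7: 7 + 1 = 8; next = 7
base 7: 7 = 7; at 8: 8 = 8; next = 7
base 8: 7 = 7; at 9: 7 = 7; next = 6
base 9: 6 = 6; at 10: 6 = 6; next = 5

6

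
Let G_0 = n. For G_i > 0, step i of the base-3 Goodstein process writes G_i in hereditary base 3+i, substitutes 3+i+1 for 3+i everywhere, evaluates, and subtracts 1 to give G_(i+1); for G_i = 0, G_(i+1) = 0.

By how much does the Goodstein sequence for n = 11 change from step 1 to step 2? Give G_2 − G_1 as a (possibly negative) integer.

8

G_0=11  [base 3] 3^2 + 2  →[3↦4]→  4^2 + 2 = 18  −1 ⇒ G_1=17
G_1=17  [base 4] 4^2 + 1  →[4↦5]→  5^2 + 1 = 26  −1 ⇒ G_2=25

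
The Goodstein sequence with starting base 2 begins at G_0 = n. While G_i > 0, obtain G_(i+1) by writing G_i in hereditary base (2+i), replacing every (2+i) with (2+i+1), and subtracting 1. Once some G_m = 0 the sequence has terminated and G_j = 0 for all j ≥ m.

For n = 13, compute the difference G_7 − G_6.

step 0: 13 = 2^(2 + 1) + 2^2 + 1; sub 3 for 2: 3^(3 + 1) + 3^3 + 1; = 109; G_1 = 109−1 = 108
step 1: 108 = 3^(3 + 1) + 3^3; sub 4 for 3: 4^(4 + 1) + 4^4; = 1280; G_2 = 1280−1 = 1279
step 2: 1279 = 4^(4 + 1) + 3·4^3 + 3·4^2 + 3·4 + 3; sub 5 for 4: 5^(5 + 1) + 3·5^3 + 3·5^2 + 3·5 + 3; = 16093; G_3 = 16093−1 = 16092
step 3: 16092 = 5^(5 + 1) + 3·5^3 + 3·5^2 + 3·5 + 2; sub 6 for 5: 6^(6 + 1) + 3·6^3 + 3·6^2 + 3·6 + 2; = 280712; G_4 = 280712−1 = 280711
step 4: 280711 = 6^(6 + 1) + 3·6^3 + 3·6^2 + 3·6 + 1; sub 7 for 6: 7^(7 + 1) + 3·7^3 + 3·7^2 + 3·7 + 1; = 5765999; G_5 = 5765999−1 = 5765998
step 5: 5765998 = 7^(7 + 1) + 3·7^3 + 3·7^2 + 3·7; sub 8 for 7: 8^(8 + 1) + 3·8^3 + 3·8^2 + 3·8; = 134219480; G_6 = 134219480−1 = 134219479
step 6: 134219479 = 8^(8 + 1) + 3·8^3 + 3·8^2 + 2·8 + 7; sub 9 for 8: 9^(9 + 1) + 3·9^3 + 3·9^2 + 2·9 + 7; = 3486786856; G_7 = 3486786856−1 = 3486786855

3352567376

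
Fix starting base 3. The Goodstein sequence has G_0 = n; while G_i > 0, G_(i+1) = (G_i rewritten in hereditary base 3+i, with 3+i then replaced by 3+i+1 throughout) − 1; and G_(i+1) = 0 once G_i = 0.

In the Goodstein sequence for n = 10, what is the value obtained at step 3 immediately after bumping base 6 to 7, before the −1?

step 0: 10 = 3^2 + 1; sub 4 for 3: 4^2 + 1; = 17; G_1 = 17−1 = 16
step 1: 16 = 4^2; sub 5 for 4: 5^2; = 25; G_2 = 25−1 = 24
step 2: 24 = 4·5 + 4; sub 6 for 5: 4·6 + 4; = 28; G_3 = 28−1 = 27
step 3: 27 = 4·6 + 3; sub 7 for 6: 4·7 + 3; = 31; G_4 = 31−1 = 30

31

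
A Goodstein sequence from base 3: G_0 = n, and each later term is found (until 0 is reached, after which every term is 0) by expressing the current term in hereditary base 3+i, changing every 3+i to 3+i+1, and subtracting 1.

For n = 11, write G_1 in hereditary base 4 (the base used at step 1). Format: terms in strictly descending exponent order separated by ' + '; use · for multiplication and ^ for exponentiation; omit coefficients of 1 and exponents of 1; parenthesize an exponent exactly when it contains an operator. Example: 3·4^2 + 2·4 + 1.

step 0: 11 = 3^2 + 2; sub 4 for 3: 4^2 + 2; = 18; G_1 = 18−1 = 17
step 1: 17 = 4^2 + 1; sub 5 for 4: 5^2 + 1; = 26; G_2 = 26−1 = 25

4^2 + 1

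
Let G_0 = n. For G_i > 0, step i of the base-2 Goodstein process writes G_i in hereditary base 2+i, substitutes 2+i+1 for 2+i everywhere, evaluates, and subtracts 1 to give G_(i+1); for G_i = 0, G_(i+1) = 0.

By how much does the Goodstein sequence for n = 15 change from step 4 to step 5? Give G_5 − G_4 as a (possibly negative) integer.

6261751

[0] 15 ≡ 2^(2 + 1) + 2^2 + 2 + 1 (base 2). Lift 3: 112. −1: 111.
[1] 111 ≡ 3^(3 + 1) + 3^3 + 3 (base 3). Lift 4: 1284. −1: 1283.
[2] 1283 ≡ 4^(4 + 1) + 4^4 + 3 (base 4). Lift 5: 18753. −1: 18752.
[3] 18752 ≡ 5^(5 + 1) + 5^5 + 2 (base 5). Lift 6: 326594. −1: 326593.
[4] 326593 ≡ 6^(6 + 1) + 6^6 + 1 (base 6). Lift 7: 6588345. −1: 6588344.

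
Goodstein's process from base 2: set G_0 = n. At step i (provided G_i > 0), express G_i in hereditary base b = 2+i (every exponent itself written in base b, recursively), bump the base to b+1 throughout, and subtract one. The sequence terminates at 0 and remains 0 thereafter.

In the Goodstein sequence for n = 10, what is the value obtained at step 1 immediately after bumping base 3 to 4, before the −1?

i=0: 10 = 2^(2 + 1) + 2 (b=2); 2→3: 3^(3 + 1) + 3 = 84; 84−1 = 83
i=1: 83 = 3^(3 + 1) + 2 (b=3); 3→4: 4^(4 + 1) + 2 = 1026; 1026−1 = 1025

1026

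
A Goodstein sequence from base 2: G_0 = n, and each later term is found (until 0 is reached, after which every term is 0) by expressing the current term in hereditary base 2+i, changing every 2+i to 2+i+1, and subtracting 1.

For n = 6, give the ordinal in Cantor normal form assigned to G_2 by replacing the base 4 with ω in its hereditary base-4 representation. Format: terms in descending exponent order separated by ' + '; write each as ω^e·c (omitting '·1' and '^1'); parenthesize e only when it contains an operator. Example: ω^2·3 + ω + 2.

base 2: 6 = 2^2 + 2; at 3: 3^3 + 3 = 30; next = 29
base 3: 29 = 3^3 + 2; at 4: 4^4 + 2 = 258; next = 257

ω^ω + 1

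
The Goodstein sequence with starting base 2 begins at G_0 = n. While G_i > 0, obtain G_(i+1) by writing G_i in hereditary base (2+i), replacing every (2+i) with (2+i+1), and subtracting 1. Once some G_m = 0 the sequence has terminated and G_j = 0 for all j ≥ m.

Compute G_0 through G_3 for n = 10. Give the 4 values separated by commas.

10, 83, 1025, 15625

base 2: 10 = 2^(2 + 1) + 2; at 3: 3^(3 + 1) + 3 = 84; next = 83
base 3: 83 = 3^(3 + 1) + 2; at 4: 4^(4 + 1) + 2 = 1026; next = 1025
base 4: 1025 = 4^(4 + 1) + 1; at 5: 5^(5 + 1) + 1 = 15626; next = 15625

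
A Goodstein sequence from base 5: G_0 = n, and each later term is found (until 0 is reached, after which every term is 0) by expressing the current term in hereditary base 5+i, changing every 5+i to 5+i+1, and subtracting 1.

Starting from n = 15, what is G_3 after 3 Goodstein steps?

i=0: 15 = 3·5 (b=5); 5→6: 3·6 = 18; 18−1 = 17
i=1: 17 = 2·6 + 5 (b=6); 6→7: 2·7 + 5 = 19; 19−1 = 18
i=2: 18 = 2·7 + 4 (b=7); 7→8: 2·8 + 4 = 20; 20−1 = 19
i=3: 19 = 2·8 + 3 (b=8); 8→9: 2·9 + 3 = 21; 21−1 = 20

19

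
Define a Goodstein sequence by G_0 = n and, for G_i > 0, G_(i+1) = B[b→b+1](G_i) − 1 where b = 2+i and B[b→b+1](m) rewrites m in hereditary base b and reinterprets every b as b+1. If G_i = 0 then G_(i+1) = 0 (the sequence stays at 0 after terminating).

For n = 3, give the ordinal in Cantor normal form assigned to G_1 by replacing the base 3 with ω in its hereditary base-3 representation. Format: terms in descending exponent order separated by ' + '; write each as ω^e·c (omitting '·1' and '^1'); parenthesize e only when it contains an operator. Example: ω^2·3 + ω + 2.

ω

G_0=3  [base 2] 2 + 1  →[2↦3]→  3 + 1 = 4  −1 ⇒ G_1=3
G_1=3  [base 3] 3  →[3↦4]→  4 = 4  −1 ⇒ G_2=3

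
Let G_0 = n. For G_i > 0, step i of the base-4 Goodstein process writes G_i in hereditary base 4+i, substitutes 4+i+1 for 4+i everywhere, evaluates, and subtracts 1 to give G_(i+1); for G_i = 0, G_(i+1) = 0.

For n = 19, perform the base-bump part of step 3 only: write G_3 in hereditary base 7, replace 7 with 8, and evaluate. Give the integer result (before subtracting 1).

step 0: 19 = 4^2 + 3; sub 5 for 4: 5^2 + 3; = 28; G_1 = 28−1 = 27
step 1: 27 = 5^2 + 2; sub 6 for 5: 6^2 + 2; = 38; G_2 = 38−1 = 37
step 2: 37 = 6^2 + 1; sub 7 for 6: 7^2 + 1; = 50; G_3 = 50−1 = 49
step 3: 49 = 7^2; sub 8 for 7: 8^2; = 64; G_4 = 64−1 = 63

64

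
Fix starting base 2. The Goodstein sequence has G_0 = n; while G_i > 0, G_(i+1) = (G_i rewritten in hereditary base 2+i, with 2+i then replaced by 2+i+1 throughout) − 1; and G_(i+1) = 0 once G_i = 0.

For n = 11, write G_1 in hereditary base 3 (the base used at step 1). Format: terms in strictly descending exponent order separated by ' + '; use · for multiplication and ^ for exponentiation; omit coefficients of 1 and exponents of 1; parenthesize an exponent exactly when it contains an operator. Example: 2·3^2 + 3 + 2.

3^(3 + 1) + 3

(0) 11|_2 = 2^(2 + 1) + 2 + 1 ↦ 3^(3 + 1) + 3 + 1|_3 = 85 ⇒ 84
(1) 84|_3 = 3^(3 + 1) + 3 ↦ 4^(4 + 1) + 4|_4 = 1028 ⇒ 1027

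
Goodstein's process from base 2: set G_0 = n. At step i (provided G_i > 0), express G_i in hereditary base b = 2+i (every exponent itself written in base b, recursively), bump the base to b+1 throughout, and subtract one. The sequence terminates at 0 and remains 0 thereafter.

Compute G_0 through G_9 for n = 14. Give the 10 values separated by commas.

14, 110, 1281, 18750, 326591, 5862840, 134404971, 3487116548, 100000555551, 3138429262496

step 0: 14 = 2^(2 + 1) + 2^2 + 2; sub 3 for 2: 3^(3 + 1) + 3^3 + 3; = 111; G_1 = 111−1 = 110
step 1: 110 = 3^(3 + 1) + 3^3 + 2; sub 4 for 3: 4^(4 + 1) + 4^4 + 2; = 1282; G_2 = 1282−1 = 1281
step 2: 1281 = 4^(4 + 1) + 4^4 + 1; sub 5 for 4: 5^(5 + 1) + 5^5 + 1; = 18751; G_3 = 18751−1 = 18750
step 3: 18750 = 5^(5 + 1) + 5^5; sub 6 for 5: 6^(6 + 1) + 6^6; = 326592; G_4 = 326592−1 = 326591
step 4: 326591 = 6^(6 + 1) + 5·6^5 + 5·6^4 + 5·6^3 + 5·6^2 + 5·6 + 5; sub 7 for 6: 7^(7 + 1) + 5·7^5 + 5·7^4 + 5·7^3 + 5·7^2 + 5·7 + 5; = 5862841; G_5 = 5862841−1 = 5862840
step 5: 5862840 = 7^(7 + 1) + 5·7^5 + 5·7^4 + 5·7^3 + 5·7^2 + 5·7 + 4; sub 8 for 7: 8^(8 + 1) + 5·8^5 + 5·8^4 + 5·8^3 + 5·8^2 + 5·8 + 4; = 134404972; G_6 = 134404972−1 = 134404971
step 6: 134404971 = 8^(8 + 1) + 5·8^5 + 5·8^4 + 5·8^3 + 5·8^2 + 5·8 + 3; sub 9 for 8: 9^(9 + 1) + 5·9^5 + 5·9^4 + 5·9^3 + 5·9^2 + 5·9 + 3; = 3487116549; G_7 = 3487116549−1 = 3487116548
step 7: 3487116548 = 9^(9 + 1) + 5·9^5 + 5·9^4 + 5·9^3 + 5·9^2 + 5·9 + 2; sub 10 for 9: 10^(10 + 1) + 5·10^5 + 5·10^4 + 5·10^3 + 5·10^2 + 5·10 + 2; = 100000555552; G_8 = 100000555552−1 = 100000555551
step 8: 100000555551 = 10^(10 + 1) + 5·10^5 + 5·10^4 + 5·10^3 + 5·10^2 + 5·10 + 1; sub 11 for 10: 11^(11 + 1) + 5·11^5 + 5·11^4 + 5·11^3 + 5·11^2 + 5·11 + 1; = 3138429262497; G_9 = 3138429262497−1 = 3138429262496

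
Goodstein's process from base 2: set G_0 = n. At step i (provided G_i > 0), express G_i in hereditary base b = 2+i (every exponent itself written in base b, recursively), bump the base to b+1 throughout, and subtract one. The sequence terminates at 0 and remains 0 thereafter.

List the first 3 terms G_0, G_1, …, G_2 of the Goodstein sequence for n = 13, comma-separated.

13 —HB2→ 2^(2 + 1) + 2^2 + 1 —bump→ 3^(3 + 1) + 3^3 + 1 = 109 —(−1)→ 108
108 —HB3→ 3^(3 + 1) + 3^3 —bump→ 4^(4 + 1) + 4^4 = 1280 —(−1)→ 1279

13, 108, 1279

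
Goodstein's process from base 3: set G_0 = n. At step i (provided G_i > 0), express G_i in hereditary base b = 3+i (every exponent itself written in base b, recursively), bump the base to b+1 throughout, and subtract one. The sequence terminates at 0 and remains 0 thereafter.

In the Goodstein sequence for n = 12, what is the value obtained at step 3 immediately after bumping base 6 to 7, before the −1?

12 —HB3→ 3^2 + 3 —bump→ 4^2 + 4 = 20 —(−1)→ 19
19 —HB4→ 4^2 + 3 —bump→ 5^2 + 3 = 28 —(−1)→ 27
27 —HB5→ 5^2 + 2 —bump→ 6^2 + 2 = 38 —(−1)→ 37
37 —HB6→ 6^2 + 1 —bump→ 7^2 + 1 = 50 —(−1)→ 49

50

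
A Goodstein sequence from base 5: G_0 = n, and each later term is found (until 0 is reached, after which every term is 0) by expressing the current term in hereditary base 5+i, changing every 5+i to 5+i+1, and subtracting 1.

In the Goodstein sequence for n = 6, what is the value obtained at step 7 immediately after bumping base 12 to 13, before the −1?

G_0 = 6. HB_5(6) = 5 + 1. Bump = 7. G_1 = 6.
G_1 = 6. HB_6(6) = 6. Bump = 7. G_2 = 6.
G_2 = 6. HB_7(6) = 6. Bump = 6. G_3 = 5.
G_3 = 5. HB_8(5) = 5. Bump = 5. G_4 = 4.
G_4 = 4. HB_9(4) = 4. Bump = 4. G_5 = 3.
G_5 = 3. HB_10(3) = 3. Bump = 3. G_6 = 2.
G_6 = 2. HB_11(2) = 2. Bump = 2. G_7 = 1.
G_7 = 1. HB_12(1) = 1. Bump = 1. G_8 = 0.

1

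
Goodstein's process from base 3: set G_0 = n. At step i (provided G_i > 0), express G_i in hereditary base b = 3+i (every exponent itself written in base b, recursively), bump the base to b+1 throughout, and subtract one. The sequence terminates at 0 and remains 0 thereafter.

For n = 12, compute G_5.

[0] 12 ≡ 3^2 + 3 (base 3). Lift 4: 20. −1: 19.
[1] 19 ≡ 4^2 + 3 (base 4). Lift 5: 28. −1: 27.
[2] 27 ≡ 5^2 + 2 (base 5). Lift 6: 38. −1: 37.
[3] 37 ≡ 6^2 + 1 (base 6). Lift 7: 50. −1: 49.
[4] 49 ≡ 7^2 (base 7). Lift 8: 64. −1: 63.
[5] 63 ≡ 7·8 + 7 (base 8). Lift 9: 70. −1: 69.

63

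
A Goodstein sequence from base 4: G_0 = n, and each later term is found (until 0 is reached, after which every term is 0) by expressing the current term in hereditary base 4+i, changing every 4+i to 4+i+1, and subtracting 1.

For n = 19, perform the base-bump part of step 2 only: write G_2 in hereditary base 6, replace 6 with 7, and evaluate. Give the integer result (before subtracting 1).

50

G_0 = 19. HB_4(19) = 4^2 + 3. Bump = 28. G_1 = 27.
G_1 = 27. HB_5(27) = 5^2 + 2. Bump = 38. G_2 = 37.
G_2 = 37. HB_6(37) = 6^2 + 1. Bump = 50. G_3 = 49.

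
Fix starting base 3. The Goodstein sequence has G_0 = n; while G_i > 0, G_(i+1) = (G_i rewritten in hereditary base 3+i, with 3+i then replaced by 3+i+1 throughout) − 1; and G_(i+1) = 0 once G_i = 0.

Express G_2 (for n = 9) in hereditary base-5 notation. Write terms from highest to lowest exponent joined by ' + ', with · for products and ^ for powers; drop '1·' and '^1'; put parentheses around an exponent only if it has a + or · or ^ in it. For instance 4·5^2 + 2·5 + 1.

G_0 = 9. HB_3(9) = 3^2. Bump = 16. G_1 = 15.
G_1 = 15. HB_4(15) = 3·4 + 3. Bump = 18. G_2 = 17.
G_2 = 17. HB_5(17) = 3·5 + 2. Bump = 20. G_3 = 19.

3·5 + 2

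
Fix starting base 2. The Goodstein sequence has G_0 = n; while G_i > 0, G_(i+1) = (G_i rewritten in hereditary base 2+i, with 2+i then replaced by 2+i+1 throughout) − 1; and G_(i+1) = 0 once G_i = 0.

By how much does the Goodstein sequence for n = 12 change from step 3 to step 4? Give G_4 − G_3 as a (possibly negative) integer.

264334

G_0=12  [base 2] 2^(2 + 1) + 2^2  →[2↦3]→  3^(3 + 1) + 3^3 = 108  −1 ⇒ G_1=107
G_1=107  [base 3] 3^(3 + 1) + 2·3^2 + 2·3 + 2  →[3↦4]→  4^(4 + 1) + 2·4^2 + 2·4 + 2 = 1066  −1 ⇒ G_2=1065
G_2=1065  [base 4] 4^(4 + 1) + 2·4^2 + 2·4 + 1  →[4↦5]→  5^(5 + 1) + 2·5^2 + 2·5 + 1 = 15686  −1 ⇒ G_3=15685
G_3=15685  [base 5] 5^(5 + 1) + 2·5^2 + 2·5  →[5↦6]→  6^(6 + 1) + 2·6^2 + 2·6 = 280020  −1 ⇒ G_4=280019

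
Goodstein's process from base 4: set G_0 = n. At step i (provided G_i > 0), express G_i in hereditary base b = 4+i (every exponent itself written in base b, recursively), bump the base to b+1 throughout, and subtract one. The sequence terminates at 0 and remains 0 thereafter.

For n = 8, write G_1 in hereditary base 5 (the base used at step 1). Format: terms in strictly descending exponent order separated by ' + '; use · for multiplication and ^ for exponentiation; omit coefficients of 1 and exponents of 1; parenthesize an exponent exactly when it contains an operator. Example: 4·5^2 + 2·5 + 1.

step 0: 8 = 2·4; sub 5 for 4: 2·5; = 10; G_1 = 10−1 = 9
step 1: 9 = 5 + 4; sub 6 for 5: 6 + 4; = 10; G_2 = 10−1 = 9

5 + 4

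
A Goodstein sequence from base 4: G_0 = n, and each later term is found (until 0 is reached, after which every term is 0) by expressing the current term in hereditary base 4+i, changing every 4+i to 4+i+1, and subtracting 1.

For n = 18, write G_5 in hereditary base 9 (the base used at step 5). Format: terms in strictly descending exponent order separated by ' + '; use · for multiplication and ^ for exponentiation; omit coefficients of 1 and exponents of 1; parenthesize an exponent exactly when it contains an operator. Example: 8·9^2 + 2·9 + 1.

6·9 + 4

18 —HB4→ 4^2 + 2 —bump→ 5^2 + 2 = 27 —(−1)→ 26
26 —HB5→ 5^2 + 1 —bump→ 6^2 + 1 = 37 —(−1)→ 36
36 —HB6→ 6^2 —bump→ 7^2 = 49 —(−1)→ 48
48 —HB7→ 6·7 + 6 —bump→ 6·8 + 6 = 54 —(−1)→ 53
53 —HB8→ 6·8 + 5 —bump→ 6·9 + 5 = 59 —(−1)→ 58
58 —HB9→ 6·9 + 4 —bump→ 6·10 + 4 = 64 —(−1)→ 63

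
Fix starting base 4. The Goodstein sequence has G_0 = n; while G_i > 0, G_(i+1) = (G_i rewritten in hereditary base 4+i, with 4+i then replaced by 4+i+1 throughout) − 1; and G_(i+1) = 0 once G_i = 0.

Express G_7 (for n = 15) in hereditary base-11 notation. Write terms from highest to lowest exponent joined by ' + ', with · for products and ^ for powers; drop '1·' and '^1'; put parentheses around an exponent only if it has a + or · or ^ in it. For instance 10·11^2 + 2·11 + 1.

2·11 + 4

step 0: 15 = 3·4 + 3; sub 5 for 4: 3·5 + 3; = 18; G_1 = 18−1 = 17
step 1: 17 = 3·5 + 2; sub 6 for 5: 3·6 + 2; = 20; G_2 = 20−1 = 19
step 2: 19 = 3·6 + 1; sub 7 for 6: 3·7 + 1; = 22; G_3 = 22−1 = 21
step 3: 21 = 3·7; sub 8 for 7: 3·8; = 24; G_4 = 24−1 = 23
step 4: 23 = 2·8 + 7; sub 9 for 8: 2·9 + 7; = 25; G_5 = 25−1 = 24
step 5: 24 = 2·9 + 6; sub 10 for 9: 2·10 + 6; = 26; G_6 = 26−1 = 25
step 6: 25 = 2·10 + 5; sub 11 for 10: 2·11 + 5; = 27; G_7 = 27−1 = 26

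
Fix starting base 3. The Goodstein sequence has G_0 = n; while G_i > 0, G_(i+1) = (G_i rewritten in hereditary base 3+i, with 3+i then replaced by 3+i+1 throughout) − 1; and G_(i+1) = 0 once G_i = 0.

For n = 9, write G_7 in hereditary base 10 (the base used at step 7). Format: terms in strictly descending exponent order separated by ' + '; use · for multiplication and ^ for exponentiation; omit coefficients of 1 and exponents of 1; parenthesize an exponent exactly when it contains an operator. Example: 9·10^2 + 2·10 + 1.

2·10 + 5

base 3: 9 = 3^2; at 4: 4^2 = 16; next = 15
base 4: 15 = 3·4 + 3; at 5: 3·5 + 3 = 18; next = 17
base 5: 17 = 3·5 + 2; at 6: 3·6 + 2 = 20; next = 19
base 6: 19 = 3·6 + 1; at 7: 3·7 + 1 = 22; next = 21
base 7: 21 = 3·7; at 8: 3·8 = 24; next = 23
base 8: 23 = 2·8 + 7; at 9: 2·9 + 7 = 25; next = 24
base 9: 24 = 2·9 + 6; at 10: 2·10 + 6 = 26; next = 25
base 10: 25 = 2·10 + 5; at 11: 2·11 + 5 = 27; next = 26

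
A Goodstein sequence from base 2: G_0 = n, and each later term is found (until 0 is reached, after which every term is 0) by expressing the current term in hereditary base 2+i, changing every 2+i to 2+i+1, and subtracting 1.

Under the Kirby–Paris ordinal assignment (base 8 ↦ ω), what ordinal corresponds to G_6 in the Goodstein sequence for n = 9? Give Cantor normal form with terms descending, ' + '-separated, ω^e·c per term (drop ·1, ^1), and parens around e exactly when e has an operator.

ω^ω·3 + ω^3·3 + ω^2·3 + ω·2 + 7

step 0: 9 = 2^(2 + 1) + 1; sub 3 for 2: 3^(3 + 1) + 1; = 82; G_1 = 82−1 = 81
step 1: 81 = 3^(3 + 1); sub 4 for 3: 4^(4 + 1); = 1024; G_2 = 1024−1 = 1023
step 2: 1023 = 3·4^4 + 3·4^3 + 3·4^2 + 3·4 + 3; sub 5 for 4: 3·5^5 + 3·5^3 + 3·5^2 + 3·5 + 3; = 9843; G_3 = 9843−1 = 9842
step 3: 9842 = 3·5^5 + 3·5^3 + 3·5^2 + 3·5 + 2; sub 6 for 5: 3·6^6 + 3·6^3 + 3·6^2 + 3·6 + 2; = 140744; G_4 = 140744−1 = 140743
step 4: 140743 = 3·6^6 + 3·6^3 + 3·6^2 + 3·6 + 1; sub 7 for 6: 3·7^7 + 3·7^3 + 3·7^2 + 3·7 + 1; = 2471827; G_5 = 2471827−1 = 2471826
step 5: 2471826 = 3·7^7 + 3·7^3 + 3·7^2 + 3·7; sub 8 for 7: 3·8^8 + 3·8^3 + 3·8^2 + 3·8; = 50333400; G_6 = 50333400−1 = 50333399
step 6: 50333399 = 3·8^8 + 3·8^3 + 3·8^2 + 2·8 + 7; sub 9 for 8: 3·9^9 + 3·9^3 + 3·9^2 + 2·9 + 7; = 1162263922; G_7 = 1162263922−1 = 1162263921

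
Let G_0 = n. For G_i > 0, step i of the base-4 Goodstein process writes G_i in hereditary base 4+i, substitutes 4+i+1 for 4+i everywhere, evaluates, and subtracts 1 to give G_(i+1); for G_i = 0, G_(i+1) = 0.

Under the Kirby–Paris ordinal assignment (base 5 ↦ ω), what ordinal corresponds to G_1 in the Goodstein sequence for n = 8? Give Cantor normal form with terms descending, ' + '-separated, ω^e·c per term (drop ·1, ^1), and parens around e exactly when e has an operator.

ω + 4

step 0: 8 = 2·4; sub 5 for 4: 2·5; = 10; G_1 = 10−1 = 9
step 1: 9 = 5 + 4; sub 6 for 5: 6 + 4; = 10; G_2 = 10−1 = 9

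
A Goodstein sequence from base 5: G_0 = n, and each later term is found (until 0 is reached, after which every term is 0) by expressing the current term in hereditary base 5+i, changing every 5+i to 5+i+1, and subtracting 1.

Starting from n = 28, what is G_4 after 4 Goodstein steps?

80

(0) 28|_5 = 5^2 + 3 ↦ 6^2 + 3|_6 = 39 ⇒ 38
(1) 38|_6 = 6^2 + 2 ↦ 7^2 + 2|_7 = 51 ⇒ 50
(2) 50|_7 = 7^2 + 1 ↦ 8^2 + 1|_8 = 65 ⇒ 64
(3) 64|_8 = 8^2 ↦ 9^2|_9 = 81 ⇒ 80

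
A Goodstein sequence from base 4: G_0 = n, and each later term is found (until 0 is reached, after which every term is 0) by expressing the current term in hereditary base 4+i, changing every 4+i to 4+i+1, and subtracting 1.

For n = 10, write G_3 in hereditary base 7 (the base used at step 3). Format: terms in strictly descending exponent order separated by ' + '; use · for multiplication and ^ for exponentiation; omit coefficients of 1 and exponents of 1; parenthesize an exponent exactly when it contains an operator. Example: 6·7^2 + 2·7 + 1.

7 + 6

(0) 10|_4 = 2·4 + 2 ↦ 2·5 + 2|_5 = 12 ⇒ 11
(1) 11|_5 = 2·5 + 1 ↦ 2·6 + 1|_6 = 13 ⇒ 12
(2) 12|_6 = 2·6 ↦ 2·7|_7 = 14 ⇒ 13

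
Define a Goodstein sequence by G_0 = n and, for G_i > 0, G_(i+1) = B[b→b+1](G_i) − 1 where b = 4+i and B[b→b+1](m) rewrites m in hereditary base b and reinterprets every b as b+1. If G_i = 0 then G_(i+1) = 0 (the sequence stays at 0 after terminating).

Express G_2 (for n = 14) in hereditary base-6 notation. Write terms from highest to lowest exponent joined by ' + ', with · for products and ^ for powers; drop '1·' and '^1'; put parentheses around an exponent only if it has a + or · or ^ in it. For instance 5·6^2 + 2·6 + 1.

step 0: 14 = 3·4 + 2; sub 5 for 4: 3·5 + 2; = 17; G_1 = 17−1 = 16
step 1: 16 = 3·5 + 1; sub 6 for 5: 3·6 + 1; = 19; G_2 = 19−1 = 18
step 2: 18 = 3·6; sub 7 for 6: 3·7; = 21; G_3 = 21−1 = 20

3·6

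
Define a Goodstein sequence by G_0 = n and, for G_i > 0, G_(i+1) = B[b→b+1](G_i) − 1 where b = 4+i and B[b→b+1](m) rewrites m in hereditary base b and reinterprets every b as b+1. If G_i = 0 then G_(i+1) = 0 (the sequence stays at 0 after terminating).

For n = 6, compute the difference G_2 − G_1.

0

step 0: 6 = 4 + 2; sub 5 for 4: 5 + 2; = 7; G_1 = 7−1 = 6
step 1: 6 = 5 + 1; sub 6 for 5: 6 + 1; = 7; G_2 = 7−1 = 6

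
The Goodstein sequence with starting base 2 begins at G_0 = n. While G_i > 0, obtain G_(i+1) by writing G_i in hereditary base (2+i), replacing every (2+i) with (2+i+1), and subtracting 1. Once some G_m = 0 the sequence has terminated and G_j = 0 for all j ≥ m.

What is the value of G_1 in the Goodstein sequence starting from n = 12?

i=0: 12 = 2^(2 + 1) + 2^2 (b=2); 2→3: 3^(3 + 1) + 3^3 = 108; 108−1 = 107
i=1: 107 = 3^(3 + 1) + 2·3^2 + 2·3 + 2 (b=3); 3→4: 4^(4 + 1) + 2·4^2 + 2·4 + 2 = 1066; 1066−1 = 1065

107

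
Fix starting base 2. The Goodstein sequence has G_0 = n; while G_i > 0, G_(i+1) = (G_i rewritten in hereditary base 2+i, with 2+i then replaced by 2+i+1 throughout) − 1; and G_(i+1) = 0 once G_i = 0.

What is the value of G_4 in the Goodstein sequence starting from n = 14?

base 2: 14 = 2^(2 + 1) + 2^2 + 2; at 3: 3^(3 + 1) + 3^3 + 3 = 111; next = 110
base 3: 110 = 3^(3 + 1) + 3^3 + 2; at 4: 4^(4 + 1) + 4^4 + 2 = 1282; next = 1281
base 4: 1281 = 4^(4 + 1) + 4^4 + 1; at 5: 5^(5 + 1) + 5^5 + 1 = 18751; next = 18750
base 5: 18750 = 5^(5 + 1) + 5^5; at 6: 6^(6 + 1) + 6^6 = 326592; next = 326591
base 6: 326591 = 6^(6 + 1) + 5·6^5 + 5·6^4 + 5·6^3 + 5·6^2 + 5·6 + 5; at 7: 7^(7 + 1) + 5·7^5 + 5·7^4 + 5·7^3 + 5·7^2 + 5·7 + 5 = 5862841; next = 5862840

326591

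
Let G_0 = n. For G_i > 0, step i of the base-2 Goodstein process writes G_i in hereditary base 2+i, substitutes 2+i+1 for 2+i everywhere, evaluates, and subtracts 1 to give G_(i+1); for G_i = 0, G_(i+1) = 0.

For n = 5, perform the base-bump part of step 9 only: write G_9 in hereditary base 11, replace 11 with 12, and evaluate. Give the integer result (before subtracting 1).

base 2: 5 = 2^2 + 1; at 3: 3^3 + 1 = 28; next = 27
base 3: 27 = 3^3; at 4: 4^4 = 256; next = 255
base 4: 255 = 3·4^3 + 3·4^2 + 3·4 + 3; at 5: 3·5^3 + 3·5^2 + 3·5 + 3 = 468; next = 467
base 5: 467 = 3·5^3 + 3·5^2 + 3·5 + 2; at 6: 3·6^3 + 3·6^2 + 3·6 + 2 = 776; next = 775
base 6: 775 = 3·6^3 + 3·6^2 + 3·6 + 1; at 7: 3·7^3 + 3·7^2 + 3·7 + 1 = 1198; next = 1197
base 7: 1197 = 3·7^3 + 3·7^2 + 3·7; at 8: 3·8^3 + 3·8^2 + 3·8 = 1752; next = 1751
base 8: 1751 = 3·8^3 + 3·8^2 + 2·8 + 7; at 9: 3·9^3 + 3·9^2 + 2·9 + 7 = 2455; next = 2454
base 9: 2454 = 3·9^3 + 3·9^2 + 2·9 + 6; at 10: 3·10^3 + 3·10^2 + 2·10 + 6 = 3326; next = 3325
base 10: 3325 = 3·10^3 + 3·10^2 + 2·10 + 5; at 11: 3·11^3 + 3·11^2 + 2·11 + 5 = 4383; next = 4382

5644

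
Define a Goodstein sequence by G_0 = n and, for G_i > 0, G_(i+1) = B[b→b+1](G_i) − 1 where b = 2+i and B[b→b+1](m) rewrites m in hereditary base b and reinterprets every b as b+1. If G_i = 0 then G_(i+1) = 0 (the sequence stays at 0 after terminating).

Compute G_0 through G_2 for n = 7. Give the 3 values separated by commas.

(0) 7|_2 = 2^2 + 2 + 1 ↦ 3^3 + 3 + 1|_3 = 31 ⇒ 30
(1) 30|_3 = 3^3 + 3 ↦ 4^4 + 4|_4 = 260 ⇒ 259

7, 30, 259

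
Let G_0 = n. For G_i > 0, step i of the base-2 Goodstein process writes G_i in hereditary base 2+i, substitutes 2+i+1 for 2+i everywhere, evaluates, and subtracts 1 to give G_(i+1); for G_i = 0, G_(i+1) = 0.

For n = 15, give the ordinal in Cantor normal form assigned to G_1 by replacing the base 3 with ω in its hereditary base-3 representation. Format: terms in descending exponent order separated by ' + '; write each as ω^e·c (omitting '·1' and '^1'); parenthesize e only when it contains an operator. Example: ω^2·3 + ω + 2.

ω^(ω + 1) + ω^ω + ω

[0] 15 ≡ 2^(2 + 1) + 2^2 + 2 + 1 (base 2). Lift 3: 112. −1: 111.
[1] 111 ≡ 3^(3 + 1) + 3^3 + 3 (base 3). Lift 4: 1284. −1: 1283.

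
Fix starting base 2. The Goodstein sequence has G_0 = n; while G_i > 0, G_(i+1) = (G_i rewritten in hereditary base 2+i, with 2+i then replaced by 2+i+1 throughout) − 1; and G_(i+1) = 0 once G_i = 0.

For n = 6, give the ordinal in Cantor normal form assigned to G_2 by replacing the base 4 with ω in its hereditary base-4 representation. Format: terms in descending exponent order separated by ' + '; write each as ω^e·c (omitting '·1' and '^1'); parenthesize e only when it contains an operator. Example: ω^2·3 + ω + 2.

[0] 6 ≡ 2^2 + 2 (base 2). Lift 3: 30. −1: 29.
[1] 29 ≡ 3^3 + 2 (base 3). Lift 4: 258. −1: 257.
[2] 257 ≡ 4^4 + 1 (base 4). Lift 5: 3126. −1: 3125.

ω^ω + 1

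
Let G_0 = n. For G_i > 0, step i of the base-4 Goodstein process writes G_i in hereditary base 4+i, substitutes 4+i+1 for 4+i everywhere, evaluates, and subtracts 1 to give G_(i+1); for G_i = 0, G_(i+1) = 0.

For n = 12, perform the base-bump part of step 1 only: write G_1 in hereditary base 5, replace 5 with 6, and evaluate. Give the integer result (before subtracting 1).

12 —HB4→ 3·4 —bump→ 3·5 = 15 —(−1)→ 14
14 —HB5→ 2·5 + 4 —bump→ 2·6 + 4 = 16 —(−1)→ 15

16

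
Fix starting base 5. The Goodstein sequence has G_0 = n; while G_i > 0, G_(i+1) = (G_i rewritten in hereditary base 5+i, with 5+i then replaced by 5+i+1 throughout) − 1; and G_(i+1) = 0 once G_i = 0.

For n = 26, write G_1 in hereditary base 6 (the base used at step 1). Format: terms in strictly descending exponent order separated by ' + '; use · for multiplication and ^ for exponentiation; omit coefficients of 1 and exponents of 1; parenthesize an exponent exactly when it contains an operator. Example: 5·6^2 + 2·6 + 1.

6^2

step 0: 26 = 5^2 + 1; sub 6 for 5: 6^2 + 1; = 37; G_1 = 37−1 = 36
step 1: 36 = 6^2; sub 7 for 6: 7^2; = 49; G_2 = 49−1 = 48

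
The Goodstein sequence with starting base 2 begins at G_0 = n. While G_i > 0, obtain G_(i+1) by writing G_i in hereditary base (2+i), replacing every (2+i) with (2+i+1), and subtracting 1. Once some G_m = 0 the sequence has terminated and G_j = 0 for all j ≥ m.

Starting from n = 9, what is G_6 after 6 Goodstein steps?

[0] 9 ≡ 2^(2 + 1) + 1 (base 2). Lift 3: 82. −1: 81.
[1] 81 ≡ 3^(3 + 1) (base 3). Lift 4: 1024. −1: 1023.
[2] 1023 ≡ 3·4^4 + 3·4^3 + 3·4^2 + 3·4 + 3 (base 4). Lift 5: 9843. −1: 9842.
[3] 9842 ≡ 3·5^5 + 3·5^3 + 3·5^2 + 3·5 + 2 (base 5). Lift 6: 140744. −1: 140743.
[4] 140743 ≡ 3·6^6 + 3·6^3 + 3·6^2 + 3·6 + 1 (base 6). Lift 7: 2471827. −1: 2471826.
[5] 2471826 ≡ 3·7^7 + 3·7^3 + 3·7^2 + 3·7 (base 7). Lift 8: 50333400. −1: 50333399.

50333399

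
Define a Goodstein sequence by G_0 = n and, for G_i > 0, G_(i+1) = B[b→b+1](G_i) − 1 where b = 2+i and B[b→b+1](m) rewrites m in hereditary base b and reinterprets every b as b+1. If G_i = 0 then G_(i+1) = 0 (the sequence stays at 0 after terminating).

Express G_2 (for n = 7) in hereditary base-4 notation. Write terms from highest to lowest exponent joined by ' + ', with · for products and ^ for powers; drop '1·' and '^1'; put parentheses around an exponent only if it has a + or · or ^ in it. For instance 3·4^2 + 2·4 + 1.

G_0=7  [base 2] 2^2 + 2 + 1  →[2↦3]→  3^3 + 3 + 1 = 31  −1 ⇒ G_1=30
G_1=30  [base 3] 3^3 + 3  →[3↦4]→  4^4 + 4 = 260  −1 ⇒ G_2=259

4^4 + 3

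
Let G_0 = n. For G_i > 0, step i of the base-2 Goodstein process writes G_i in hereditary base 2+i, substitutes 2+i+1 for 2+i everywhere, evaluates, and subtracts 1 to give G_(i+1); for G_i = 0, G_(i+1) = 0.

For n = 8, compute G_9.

step 0: 8 = 2^(2 + 1); sub 3 for 2: 3^(3 + 1); = 81; G_1 = 81−1 = 80
step 1: 80 = 2·3^3 + 2·3^2 + 2·3 + 2; sub 4 for 3: 2·4^4 + 2·4^2 + 2·4 + 2; = 554; G_2 = 554−1 = 553
step 2: 553 = 2·4^4 + 2·4^2 + 2·4 + 1; sub 5 for 4: 2·5^5 + 2·5^2 + 2·5 + 1; = 6311; G_3 = 6311−1 = 6310
step 3: 6310 = 2·5^5 + 2·5^2 + 2·5; sub 6 for 5: 2·6^6 + 2·6^2 + 2·6; = 93396; G_4 = 93396−1 = 93395
step 4: 93395 = 2·6^6 + 2·6^2 + 6 + 5; sub 7 for 6: 2·7^7 + 2·7^2 + 7 + 5; = 1647196; G_5 = 1647196−1 = 1647195
step 5: 1647195 = 2·7^7 + 2·7^2 + 7 + 4; sub 8 for 7: 2·8^8 + 2·8^2 + 8 + 4; = 33554572; G_6 = 33554572−1 = 33554571
step 6: 33554571 = 2·8^8 + 2·8^2 + 8 + 3; sub 9 for 8: 2·9^9 + 2·9^2 + 9 + 3; = 774841152; G_7 = 774841152−1 = 774841151
step 7: 774841151 = 2·9^9 + 2·9^2 + 9 + 2; sub 10 for 9: 2·10^10 + 2·10^2 + 10 + 2; = 20000000212; G_8 = 20000000212−1 = 20000000211
step 8: 20000000211 = 2·10^10 + 2·10^2 + 10 + 1; sub 11 for 10: 2·11^11 + 2·11^2 + 11 + 1; = 570623341476; G_9 = 570623341476−1 = 570623341475

570623341475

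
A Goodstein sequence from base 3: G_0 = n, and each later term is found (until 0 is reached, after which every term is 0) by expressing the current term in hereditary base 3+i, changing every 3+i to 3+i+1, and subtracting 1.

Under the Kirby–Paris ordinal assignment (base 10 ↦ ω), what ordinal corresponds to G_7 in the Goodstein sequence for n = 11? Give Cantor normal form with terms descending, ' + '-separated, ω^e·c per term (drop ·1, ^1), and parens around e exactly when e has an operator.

ω·5 + 1

11 —HB3→ 3^2 + 2 —bump→ 4^2 + 2 = 18 —(−1)→ 17
17 —HB4→ 4^2 + 1 —bump→ 5^2 + 1 = 26 —(−1)→ 25
25 —HB5→ 5^2 —bump→ 6^2 = 36 —(−1)→ 35
35 —HB6→ 5·6 + 5 —bump→ 5·7 + 5 = 40 —(−1)→ 39
39 —HB7→ 5·7 + 4 —bump→ 5·8 + 4 = 44 —(−1)→ 43
43 —HB8→ 5·8 + 3 —bump→ 5·9 + 3 = 48 —(−1)→ 47
47 —HB9→ 5·9 + 2 —bump→ 5·10 + 2 = 52 —(−1)→ 51
51 —HB10→ 5·10 + 1 —bump→ 5·11 + 1 = 56 —(−1)→ 55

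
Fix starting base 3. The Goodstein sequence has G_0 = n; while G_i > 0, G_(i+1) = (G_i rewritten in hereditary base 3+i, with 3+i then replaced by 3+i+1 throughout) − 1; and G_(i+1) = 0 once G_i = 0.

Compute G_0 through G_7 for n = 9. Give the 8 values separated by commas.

9, 15, 17, 19, 21, 23, 24, 25

(0) 9|_3 = 3^2 ↦ 4^2|_4 = 16 ⇒ 15
(1) 15|_4 = 3·4 + 3 ↦ 3·5 + 3|_5 = 18 ⇒ 17
(2) 17|_5 = 3·5 + 2 ↦ 3·6 + 2|_6 = 20 ⇒ 19
(3) 19|_6 = 3·6 + 1 ↦ 3·7 + 1|_7 = 22 ⇒ 21
(4) 21|_7 = 3·7 ↦ 3·8|_8 = 24 ⇒ 23
(5) 23|_8 = 2·8 + 7 ↦ 2·9 + 7|_9 = 25 ⇒ 24
(6) 24|_9 = 2·9 + 6 ↦ 2·10 + 6|_10 = 26 ⇒ 25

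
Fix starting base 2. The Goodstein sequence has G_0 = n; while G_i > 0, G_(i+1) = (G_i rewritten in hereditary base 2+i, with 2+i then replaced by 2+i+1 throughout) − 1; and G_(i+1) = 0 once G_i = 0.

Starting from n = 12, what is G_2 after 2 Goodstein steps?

1065

i=0: 12 = 2^(2 + 1) + 2^2 (b=2); 2→3: 3^(3 + 1) + 3^3 = 108; 108−1 = 107
i=1: 107 = 3^(3 + 1) + 2·3^2 + 2·3 + 2 (b=3); 3→4: 4^(4 + 1) + 2·4^2 + 2·4 + 2 = 1066; 1066−1 = 1065
i=2: 1065 = 4^(4 + 1) + 2·4^2 + 2·4 + 1 (b=4); 4→5: 5^(5 + 1) + 2·5^2 + 2·5 + 1 = 15686; 15686−1 = 15685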